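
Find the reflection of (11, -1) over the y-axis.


Reflection across y-axis: (x, y) -> (-x, y)
(11, -1) -> (-11, -1)

(-11, -1)


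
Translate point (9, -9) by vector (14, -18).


Translation: (x+dx, y+dy) = (9+14, -9+-18) = (23, -27)

(23, -27)


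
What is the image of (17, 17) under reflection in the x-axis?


Reflection across x-axis: (x, y) -> (x, -y)
(17, 17) -> (17, -17)

(17, -17)


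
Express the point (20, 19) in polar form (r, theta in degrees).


r = sqrt(20^2 + 19^2) = 27.5862
theta = atan2(19, 20) = 43.5312 degrees

r = 27.5862, theta = 43.5312 degrees


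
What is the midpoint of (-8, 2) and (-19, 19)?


Midpoint = ((-8+-19)/2, (2+19)/2) = (-13.5, 10.5)

(-13.5, 10.5)


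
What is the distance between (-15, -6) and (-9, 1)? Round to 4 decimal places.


d = sqrt((-9--15)^2 + (1--6)^2) = 9.2195

9.2195


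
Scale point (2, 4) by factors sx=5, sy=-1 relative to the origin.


Scaling: (x*sx, y*sy) = (2*5, 4*-1) = (10, -4)

(10, -4)


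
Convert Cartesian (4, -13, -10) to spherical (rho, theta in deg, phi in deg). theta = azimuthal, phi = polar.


rho = sqrt(4^2 + (-13)^2 + (-10)^2) = 16.8819
theta = atan2(-13, 4) = 287.1027 deg
phi = acos(-10/16.8819) = 126.3239 deg

rho = 16.8819, theta = 287.1027 deg, phi = 126.3239 deg


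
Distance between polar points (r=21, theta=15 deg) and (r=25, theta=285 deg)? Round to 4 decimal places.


d = sqrt(r1^2 + r2^2 - 2*r1*r2*cos(t2-t1))
d = sqrt(21^2 + 25^2 - 2*21*25*cos(285-15)) = 32.6497

32.6497


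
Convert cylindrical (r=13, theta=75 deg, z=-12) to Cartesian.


x = 13 * cos(75) = 3.3646
y = 13 * sin(75) = 12.557
z = -12

(3.3646, 12.557, -12)


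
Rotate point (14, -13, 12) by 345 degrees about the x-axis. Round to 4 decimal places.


x' = 14
y' = -13*cos(345) - 12*sin(345) = -9.4512
z' = -13*sin(345) + 12*cos(345) = 14.9558

(14, -9.4512, 14.9558)


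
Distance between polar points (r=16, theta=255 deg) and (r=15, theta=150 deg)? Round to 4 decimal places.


d = sqrt(r1^2 + r2^2 - 2*r1*r2*cos(t2-t1))
d = sqrt(16^2 + 15^2 - 2*16*15*cos(150-255)) = 24.6015

24.6015


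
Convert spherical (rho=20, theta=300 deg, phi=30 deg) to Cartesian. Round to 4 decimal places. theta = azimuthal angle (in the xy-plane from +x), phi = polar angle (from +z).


x = 20 * sin(30) * cos(300) = 5
y = 20 * sin(30) * sin(300) = -8.6603
z = 20 * cos(30) = 17.3205

(5, -8.6603, 17.3205)


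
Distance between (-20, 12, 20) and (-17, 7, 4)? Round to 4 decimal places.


d = sqrt((-17--20)^2 + (7-12)^2 + (4-20)^2) = 17.0294

17.0294


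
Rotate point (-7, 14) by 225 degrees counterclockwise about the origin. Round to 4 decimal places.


x' = -7*cos(225) - 14*sin(225) = 14.8492
y' = -7*sin(225) + 14*cos(225) = -4.9497

(14.8492, -4.9497)


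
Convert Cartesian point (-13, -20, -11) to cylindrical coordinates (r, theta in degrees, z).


r = sqrt((-13)^2 + (-20)^2) = 23.8537
theta = atan2(-20, -13) = 236.9761 deg
z = -11

r = 23.8537, theta = 236.9761 deg, z = -11


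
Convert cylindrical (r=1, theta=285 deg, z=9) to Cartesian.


x = 1 * cos(285) = 0.2588
y = 1 * sin(285) = -0.9659
z = 9

(0.2588, -0.9659, 9)


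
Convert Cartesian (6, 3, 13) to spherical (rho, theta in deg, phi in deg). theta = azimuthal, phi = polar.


rho = sqrt(6^2 + 3^2 + 13^2) = 14.6287
theta = atan2(3, 6) = 26.5651 deg
phi = acos(13/14.6287) = 27.2944 deg

rho = 14.6287, theta = 26.5651 deg, phi = 27.2944 deg


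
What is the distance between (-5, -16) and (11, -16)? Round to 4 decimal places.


d = sqrt((11--5)^2 + (-16--16)^2) = 16

16


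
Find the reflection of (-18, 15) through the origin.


Reflection through origin: (x, y) -> (-x, -y)
(-18, 15) -> (18, -15)

(18, -15)


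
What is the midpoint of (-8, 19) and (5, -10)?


Midpoint = ((-8+5)/2, (19+-10)/2) = (-1.5, 4.5)

(-1.5, 4.5)


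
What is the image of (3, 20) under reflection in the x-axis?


Reflection across x-axis: (x, y) -> (x, -y)
(3, 20) -> (3, -20)

(3, -20)


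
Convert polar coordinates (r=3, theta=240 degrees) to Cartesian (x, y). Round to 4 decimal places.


x = 3 * cos(240) = -1.5
y = 3 * sin(240) = -2.5981

(-1.5, -2.5981)


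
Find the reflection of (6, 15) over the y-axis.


Reflection across y-axis: (x, y) -> (-x, y)
(6, 15) -> (-6, 15)

(-6, 15)


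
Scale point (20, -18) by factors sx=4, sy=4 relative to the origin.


Scaling: (x*sx, y*sy) = (20*4, -18*4) = (80, -72)

(80, -72)


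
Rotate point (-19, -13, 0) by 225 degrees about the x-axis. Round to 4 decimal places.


x' = -19
y' = -13*cos(225) - 0*sin(225) = 9.1924
z' = -13*sin(225) + 0*cos(225) = 9.1924

(-19, 9.1924, 9.1924)


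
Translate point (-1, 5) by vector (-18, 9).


Translation: (x+dx, y+dy) = (-1+-18, 5+9) = (-19, 14)

(-19, 14)


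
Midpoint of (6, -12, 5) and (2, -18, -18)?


Midpoint = ((6+2)/2, (-12+-18)/2, (5+-18)/2) = (4, -15, -6.5)

(4, -15, -6.5)


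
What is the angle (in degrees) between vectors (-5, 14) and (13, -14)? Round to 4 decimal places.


dot = -5*13 + 14*-14 = -261
|u| = 14.8661, |v| = 19.105
cos(angle) = -0.919
angle = 156.7749 degrees

156.7749 degrees


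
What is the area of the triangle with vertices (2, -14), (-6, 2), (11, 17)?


Area = |x1(y2-y3) + x2(y3-y1) + x3(y1-y2)| / 2
= |2*(2-17) + -6*(17--14) + 11*(-14-2)| / 2
= 196

196


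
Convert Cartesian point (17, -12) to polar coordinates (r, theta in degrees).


r = sqrt(17^2 + (-12)^2) = 20.8087
theta = atan2(-12, 17) = 324.7824 degrees

r = 20.8087, theta = 324.7824 degrees


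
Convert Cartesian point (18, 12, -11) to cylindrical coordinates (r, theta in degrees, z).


r = sqrt(18^2 + 12^2) = 21.6333
theta = atan2(12, 18) = 33.6901 deg
z = -11

r = 21.6333, theta = 33.6901 deg, z = -11


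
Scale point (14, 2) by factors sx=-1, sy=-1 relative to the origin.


Scaling: (x*sx, y*sy) = (14*-1, 2*-1) = (-14, -2)

(-14, -2)


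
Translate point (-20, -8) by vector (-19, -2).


Translation: (x+dx, y+dy) = (-20+-19, -8+-2) = (-39, -10)

(-39, -10)


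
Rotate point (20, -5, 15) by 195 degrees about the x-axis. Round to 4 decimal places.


x' = 20
y' = -5*cos(195) - 15*sin(195) = 8.7119
z' = -5*sin(195) + 15*cos(195) = -13.1948

(20, 8.7119, -13.1948)


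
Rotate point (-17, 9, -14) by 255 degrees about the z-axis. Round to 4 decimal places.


x' = -17*cos(255) - 9*sin(255) = 13.0933
y' = -17*sin(255) + 9*cos(255) = 14.0914
z' = -14

(13.0933, 14.0914, -14)


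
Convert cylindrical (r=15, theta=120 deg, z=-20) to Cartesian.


x = 15 * cos(120) = -7.5
y = 15 * sin(120) = 12.9904
z = -20

(-7.5, 12.9904, -20)


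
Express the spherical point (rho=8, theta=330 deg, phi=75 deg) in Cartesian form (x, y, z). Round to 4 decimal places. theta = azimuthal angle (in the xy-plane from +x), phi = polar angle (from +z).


x = 8 * sin(75) * cos(330) = 6.6921
y = 8 * sin(75) * sin(330) = -3.8637
z = 8 * cos(75) = 2.0706

(6.6921, -3.8637, 2.0706)


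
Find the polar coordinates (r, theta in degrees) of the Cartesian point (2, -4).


r = sqrt(2^2 + (-4)^2) = 4.4721
theta = atan2(-4, 2) = 296.5651 degrees

r = 4.4721, theta = 296.5651 degrees


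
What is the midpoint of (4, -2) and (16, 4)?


Midpoint = ((4+16)/2, (-2+4)/2) = (10, 1)

(10, 1)


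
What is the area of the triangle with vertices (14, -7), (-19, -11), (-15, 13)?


Area = |x1(y2-y3) + x2(y3-y1) + x3(y1-y2)| / 2
= |14*(-11-13) + -19*(13--7) + -15*(-7--11)| / 2
= 388

388


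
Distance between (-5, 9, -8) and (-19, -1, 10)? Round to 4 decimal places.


d = sqrt((-19--5)^2 + (-1-9)^2 + (10--8)^2) = 24.8998

24.8998


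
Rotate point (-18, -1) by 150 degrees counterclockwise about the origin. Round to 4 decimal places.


x' = -18*cos(150) - -1*sin(150) = 16.0885
y' = -18*sin(150) + -1*cos(150) = -8.134

(16.0885, -8.134)


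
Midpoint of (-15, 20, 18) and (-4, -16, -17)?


Midpoint = ((-15+-4)/2, (20+-16)/2, (18+-17)/2) = (-9.5, 2, 0.5)

(-9.5, 2, 0.5)


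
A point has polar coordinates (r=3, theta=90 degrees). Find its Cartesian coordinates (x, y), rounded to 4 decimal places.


x = 3 * cos(90) = 0
y = 3 * sin(90) = 3

(0, 3)


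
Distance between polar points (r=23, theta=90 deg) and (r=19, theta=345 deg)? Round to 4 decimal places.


d = sqrt(r1^2 + r2^2 - 2*r1*r2*cos(t2-t1))
d = sqrt(23^2 + 19^2 - 2*23*19*cos(345-90)) = 33.4097

33.4097


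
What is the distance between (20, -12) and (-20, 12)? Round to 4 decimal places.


d = sqrt((-20-20)^2 + (12--12)^2) = 46.6476

46.6476


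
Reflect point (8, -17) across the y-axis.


Reflection across y-axis: (x, y) -> (-x, y)
(8, -17) -> (-8, -17)

(-8, -17)


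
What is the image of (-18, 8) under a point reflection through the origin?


Reflection through origin: (x, y) -> (-x, -y)
(-18, 8) -> (18, -8)

(18, -8)


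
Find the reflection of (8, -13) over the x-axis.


Reflection across x-axis: (x, y) -> (x, -y)
(8, -13) -> (8, 13)

(8, 13)


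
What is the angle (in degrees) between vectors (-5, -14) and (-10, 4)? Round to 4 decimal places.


dot = -5*-10 + -14*4 = -6
|u| = 14.8661, |v| = 10.7703
cos(angle) = -0.0375
angle = 92.1476 degrees

92.1476 degrees


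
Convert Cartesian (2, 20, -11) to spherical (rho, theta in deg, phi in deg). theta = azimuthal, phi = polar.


rho = sqrt(2^2 + 20^2 + (-11)^2) = 22.9129
theta = atan2(20, 2) = 84.2894 deg
phi = acos(-11/22.9129) = 118.6906 deg

rho = 22.9129, theta = 84.2894 deg, phi = 118.6906 deg


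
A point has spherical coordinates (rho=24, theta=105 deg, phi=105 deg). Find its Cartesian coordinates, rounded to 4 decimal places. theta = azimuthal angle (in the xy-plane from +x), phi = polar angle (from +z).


x = 24 * sin(105) * cos(105) = -6
y = 24 * sin(105) * sin(105) = 22.3923
z = 24 * cos(105) = -6.2117

(-6, 22.3923, -6.2117)


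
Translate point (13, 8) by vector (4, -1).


Translation: (x+dx, y+dy) = (13+4, 8+-1) = (17, 7)

(17, 7)


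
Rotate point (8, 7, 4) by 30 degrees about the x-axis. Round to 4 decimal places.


x' = 8
y' = 7*cos(30) - 4*sin(30) = 4.0622
z' = 7*sin(30) + 4*cos(30) = 6.9641

(8, 4.0622, 6.9641)


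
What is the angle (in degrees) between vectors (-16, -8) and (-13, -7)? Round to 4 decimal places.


dot = -16*-13 + -8*-7 = 264
|u| = 17.8885, |v| = 14.7648
cos(angle) = 0.9995
angle = 1.7357 degrees

1.7357 degrees


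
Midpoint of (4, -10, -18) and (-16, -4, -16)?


Midpoint = ((4+-16)/2, (-10+-4)/2, (-18+-16)/2) = (-6, -7, -17)

(-6, -7, -17)


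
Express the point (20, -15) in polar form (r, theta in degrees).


r = sqrt(20^2 + (-15)^2) = 25
theta = atan2(-15, 20) = 323.1301 degrees

r = 25, theta = 323.1301 degrees


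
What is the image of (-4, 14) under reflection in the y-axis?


Reflection across y-axis: (x, y) -> (-x, y)
(-4, 14) -> (4, 14)

(4, 14)


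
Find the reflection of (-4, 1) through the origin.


Reflection through origin: (x, y) -> (-x, -y)
(-4, 1) -> (4, -1)

(4, -1)


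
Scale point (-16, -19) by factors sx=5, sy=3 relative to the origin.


Scaling: (x*sx, y*sy) = (-16*5, -19*3) = (-80, -57)

(-80, -57)


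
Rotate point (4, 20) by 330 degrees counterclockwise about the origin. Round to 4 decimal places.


x' = 4*cos(330) - 20*sin(330) = 13.4641
y' = 4*sin(330) + 20*cos(330) = 15.3205

(13.4641, 15.3205)


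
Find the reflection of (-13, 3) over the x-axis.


Reflection across x-axis: (x, y) -> (x, -y)
(-13, 3) -> (-13, -3)

(-13, -3)


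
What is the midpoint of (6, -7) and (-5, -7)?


Midpoint = ((6+-5)/2, (-7+-7)/2) = (0.5, -7)

(0.5, -7)


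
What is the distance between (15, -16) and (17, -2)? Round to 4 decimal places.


d = sqrt((17-15)^2 + (-2--16)^2) = 14.1421

14.1421


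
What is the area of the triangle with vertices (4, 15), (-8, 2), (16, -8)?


Area = |x1(y2-y3) + x2(y3-y1) + x3(y1-y2)| / 2
= |4*(2--8) + -8*(-8-15) + 16*(15-2)| / 2
= 216

216


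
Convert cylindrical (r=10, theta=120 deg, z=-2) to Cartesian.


x = 10 * cos(120) = -5
y = 10 * sin(120) = 8.6603
z = -2

(-5, 8.6603, -2)


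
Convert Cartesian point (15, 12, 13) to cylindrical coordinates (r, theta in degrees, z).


r = sqrt(15^2 + 12^2) = 19.2094
theta = atan2(12, 15) = 38.6598 deg
z = 13

r = 19.2094, theta = 38.6598 deg, z = 13


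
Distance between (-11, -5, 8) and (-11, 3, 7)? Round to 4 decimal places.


d = sqrt((-11--11)^2 + (3--5)^2 + (7-8)^2) = 8.0623

8.0623


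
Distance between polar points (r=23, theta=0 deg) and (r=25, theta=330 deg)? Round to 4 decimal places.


d = sqrt(r1^2 + r2^2 - 2*r1*r2*cos(t2-t1))
d = sqrt(23^2 + 25^2 - 2*23*25*cos(330-0)) = 12.5726

12.5726


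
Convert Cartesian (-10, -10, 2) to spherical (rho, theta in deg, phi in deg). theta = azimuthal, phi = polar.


rho = sqrt((-10)^2 + (-10)^2 + 2^2) = 14.2829
theta = atan2(-10, -10) = 225 deg
phi = acos(2/14.2829) = 81.9505 deg

rho = 14.2829, theta = 225 deg, phi = 81.9505 deg


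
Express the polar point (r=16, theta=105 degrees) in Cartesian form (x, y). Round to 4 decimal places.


x = 16 * cos(105) = -4.1411
y = 16 * sin(105) = 15.4548

(-4.1411, 15.4548)


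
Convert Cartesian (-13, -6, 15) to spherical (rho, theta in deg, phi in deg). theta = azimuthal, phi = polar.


rho = sqrt((-13)^2 + (-6)^2 + 15^2) = 20.7364
theta = atan2(-6, -13) = 204.7751 deg
phi = acos(15/20.7364) = 43.6671 deg

rho = 20.7364, theta = 204.7751 deg, phi = 43.6671 deg


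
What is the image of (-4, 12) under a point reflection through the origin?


Reflection through origin: (x, y) -> (-x, -y)
(-4, 12) -> (4, -12)

(4, -12)


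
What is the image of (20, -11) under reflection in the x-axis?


Reflection across x-axis: (x, y) -> (x, -y)
(20, -11) -> (20, 11)

(20, 11)


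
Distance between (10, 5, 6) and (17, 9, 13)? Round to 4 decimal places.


d = sqrt((17-10)^2 + (9-5)^2 + (13-6)^2) = 10.6771

10.6771


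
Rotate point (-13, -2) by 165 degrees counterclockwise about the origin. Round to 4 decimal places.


x' = -13*cos(165) - -2*sin(165) = 13.0747
y' = -13*sin(165) + -2*cos(165) = -1.4328

(13.0747, -1.4328)


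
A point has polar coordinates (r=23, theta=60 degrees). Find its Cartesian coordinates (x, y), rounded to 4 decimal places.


x = 23 * cos(60) = 11.5
y = 23 * sin(60) = 19.9186

(11.5, 19.9186)


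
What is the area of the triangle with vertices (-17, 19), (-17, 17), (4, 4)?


Area = |x1(y2-y3) + x2(y3-y1) + x3(y1-y2)| / 2
= |-17*(17-4) + -17*(4-19) + 4*(19-17)| / 2
= 21

21


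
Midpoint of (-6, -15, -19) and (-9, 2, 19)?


Midpoint = ((-6+-9)/2, (-15+2)/2, (-19+19)/2) = (-7.5, -6.5, 0)

(-7.5, -6.5, 0)


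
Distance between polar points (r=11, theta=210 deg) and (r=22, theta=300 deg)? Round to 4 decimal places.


d = sqrt(r1^2 + r2^2 - 2*r1*r2*cos(t2-t1))
d = sqrt(11^2 + 22^2 - 2*11*22*cos(300-210)) = 24.5967

24.5967


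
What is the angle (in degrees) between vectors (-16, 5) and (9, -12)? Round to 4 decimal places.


dot = -16*9 + 5*-12 = -204
|u| = 16.7631, |v| = 15
cos(angle) = -0.8113
angle = 144.2239 degrees

144.2239 degrees


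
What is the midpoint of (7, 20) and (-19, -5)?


Midpoint = ((7+-19)/2, (20+-5)/2) = (-6, 7.5)

(-6, 7.5)


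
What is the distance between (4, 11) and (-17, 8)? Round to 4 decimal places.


d = sqrt((-17-4)^2 + (8-11)^2) = 21.2132

21.2132


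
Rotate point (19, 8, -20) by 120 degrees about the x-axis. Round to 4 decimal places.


x' = 19
y' = 8*cos(120) - -20*sin(120) = 13.3205
z' = 8*sin(120) + -20*cos(120) = 16.9282

(19, 13.3205, 16.9282)


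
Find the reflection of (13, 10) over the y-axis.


Reflection across y-axis: (x, y) -> (-x, y)
(13, 10) -> (-13, 10)

(-13, 10)


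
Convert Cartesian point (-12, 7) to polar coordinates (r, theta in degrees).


r = sqrt((-12)^2 + 7^2) = 13.8924
theta = atan2(7, -12) = 149.7436 degrees

r = 13.8924, theta = 149.7436 degrees


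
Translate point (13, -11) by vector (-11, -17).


Translation: (x+dx, y+dy) = (13+-11, -11+-17) = (2, -28)

(2, -28)


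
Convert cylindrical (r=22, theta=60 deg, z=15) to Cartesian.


x = 22 * cos(60) = 11
y = 22 * sin(60) = 19.0526
z = 15

(11, 19.0526, 15)


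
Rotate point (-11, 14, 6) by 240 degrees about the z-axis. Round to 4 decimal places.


x' = -11*cos(240) - 14*sin(240) = 17.6244
y' = -11*sin(240) + 14*cos(240) = 2.5263
z' = 6

(17.6244, 2.5263, 6)


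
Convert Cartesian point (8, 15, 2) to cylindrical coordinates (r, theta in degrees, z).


r = sqrt(8^2 + 15^2) = 17
theta = atan2(15, 8) = 61.9275 deg
z = 2

r = 17, theta = 61.9275 deg, z = 2


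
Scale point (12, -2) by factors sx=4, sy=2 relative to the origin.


Scaling: (x*sx, y*sy) = (12*4, -2*2) = (48, -4)

(48, -4)


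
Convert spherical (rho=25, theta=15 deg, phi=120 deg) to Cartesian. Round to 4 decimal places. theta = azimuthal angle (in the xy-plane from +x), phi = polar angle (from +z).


x = 25 * sin(120) * cos(15) = 20.9129
y = 25 * sin(120) * sin(15) = 5.6036
z = 25 * cos(120) = -12.5

(20.9129, 5.6036, -12.5)


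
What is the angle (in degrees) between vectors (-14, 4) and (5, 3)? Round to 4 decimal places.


dot = -14*5 + 4*3 = -58
|u| = 14.5602, |v| = 5.831
cos(angle) = -0.6832
angle = 133.0908 degrees

133.0908 degrees


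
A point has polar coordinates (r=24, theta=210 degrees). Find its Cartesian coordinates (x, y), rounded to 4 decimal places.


x = 24 * cos(210) = -20.7846
y = 24 * sin(210) = -12

(-20.7846, -12)


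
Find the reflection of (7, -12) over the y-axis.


Reflection across y-axis: (x, y) -> (-x, y)
(7, -12) -> (-7, -12)

(-7, -12)


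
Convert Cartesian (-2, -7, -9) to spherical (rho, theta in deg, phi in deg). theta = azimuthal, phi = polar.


rho = sqrt((-2)^2 + (-7)^2 + (-9)^2) = 11.5758
theta = atan2(-7, -2) = 254.0546 deg
phi = acos(-9/11.5758) = 141.0306 deg

rho = 11.5758, theta = 254.0546 deg, phi = 141.0306 deg


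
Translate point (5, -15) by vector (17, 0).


Translation: (x+dx, y+dy) = (5+17, -15+0) = (22, -15)

(22, -15)


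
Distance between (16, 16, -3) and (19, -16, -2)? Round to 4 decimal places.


d = sqrt((19-16)^2 + (-16-16)^2 + (-2--3)^2) = 32.1559

32.1559


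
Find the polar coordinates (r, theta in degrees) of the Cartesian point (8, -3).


r = sqrt(8^2 + (-3)^2) = 8.544
theta = atan2(-3, 8) = 339.444 degrees

r = 8.544, theta = 339.444 degrees


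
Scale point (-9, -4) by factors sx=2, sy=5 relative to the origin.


Scaling: (x*sx, y*sy) = (-9*2, -4*5) = (-18, -20)

(-18, -20)


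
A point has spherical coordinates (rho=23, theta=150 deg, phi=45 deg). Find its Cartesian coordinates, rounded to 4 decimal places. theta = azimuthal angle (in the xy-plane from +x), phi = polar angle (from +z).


x = 23 * sin(45) * cos(150) = -14.0846
y = 23 * sin(45) * sin(150) = 8.1317
z = 23 * cos(45) = 16.2635

(-14.0846, 8.1317, 16.2635)


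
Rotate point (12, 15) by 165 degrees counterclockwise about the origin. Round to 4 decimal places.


x' = 12*cos(165) - 15*sin(165) = -15.4734
y' = 12*sin(165) + 15*cos(165) = -11.3831

(-15.4734, -11.3831)


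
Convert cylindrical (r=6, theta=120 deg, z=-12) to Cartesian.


x = 6 * cos(120) = -3
y = 6 * sin(120) = 5.1962
z = -12

(-3, 5.1962, -12)


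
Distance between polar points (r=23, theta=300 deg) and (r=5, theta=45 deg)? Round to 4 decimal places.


d = sqrt(r1^2 + r2^2 - 2*r1*r2*cos(t2-t1))
d = sqrt(23^2 + 5^2 - 2*23*5*cos(45-300)) = 24.7695

24.7695


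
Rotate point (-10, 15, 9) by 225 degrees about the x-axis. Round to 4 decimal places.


x' = -10
y' = 15*cos(225) - 9*sin(225) = -4.2426
z' = 15*sin(225) + 9*cos(225) = -16.9706

(-10, -4.2426, -16.9706)


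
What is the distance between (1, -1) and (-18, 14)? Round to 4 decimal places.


d = sqrt((-18-1)^2 + (14--1)^2) = 24.2074

24.2074


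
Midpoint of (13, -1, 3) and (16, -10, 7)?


Midpoint = ((13+16)/2, (-1+-10)/2, (3+7)/2) = (14.5, -5.5, 5)

(14.5, -5.5, 5)


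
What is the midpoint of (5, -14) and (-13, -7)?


Midpoint = ((5+-13)/2, (-14+-7)/2) = (-4, -10.5)

(-4, -10.5)


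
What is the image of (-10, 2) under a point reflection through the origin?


Reflection through origin: (x, y) -> (-x, -y)
(-10, 2) -> (10, -2)

(10, -2)


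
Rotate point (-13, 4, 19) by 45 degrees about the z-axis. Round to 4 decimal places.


x' = -13*cos(45) - 4*sin(45) = -12.0208
y' = -13*sin(45) + 4*cos(45) = -6.364
z' = 19

(-12.0208, -6.364, 19)


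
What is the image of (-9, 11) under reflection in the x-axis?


Reflection across x-axis: (x, y) -> (x, -y)
(-9, 11) -> (-9, -11)

(-9, -11)


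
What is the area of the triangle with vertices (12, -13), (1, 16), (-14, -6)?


Area = |x1(y2-y3) + x2(y3-y1) + x3(y1-y2)| / 2
= |12*(16--6) + 1*(-6--13) + -14*(-13-16)| / 2
= 338.5

338.5


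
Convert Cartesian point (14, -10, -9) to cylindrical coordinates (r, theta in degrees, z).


r = sqrt(14^2 + (-10)^2) = 17.2047
theta = atan2(-10, 14) = 324.4623 deg
z = -9

r = 17.2047, theta = 324.4623 deg, z = -9


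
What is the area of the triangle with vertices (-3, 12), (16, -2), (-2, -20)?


Area = |x1(y2-y3) + x2(y3-y1) + x3(y1-y2)| / 2
= |-3*(-2--20) + 16*(-20-12) + -2*(12--2)| / 2
= 297

297


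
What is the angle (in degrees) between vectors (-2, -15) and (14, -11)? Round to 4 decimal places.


dot = -2*14 + -15*-11 = 137
|u| = 15.1327, |v| = 17.8045
cos(angle) = 0.5085
angle = 59.4374 degrees

59.4374 degrees


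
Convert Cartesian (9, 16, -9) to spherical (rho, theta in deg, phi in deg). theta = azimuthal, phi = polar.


rho = sqrt(9^2 + 16^2 + (-9)^2) = 20.445
theta = atan2(16, 9) = 60.6422 deg
phi = acos(-9/20.445) = 116.1169 deg

rho = 20.445, theta = 60.6422 deg, phi = 116.1169 deg


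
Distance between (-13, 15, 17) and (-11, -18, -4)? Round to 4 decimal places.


d = sqrt((-11--13)^2 + (-18-15)^2 + (-4-17)^2) = 39.1663

39.1663


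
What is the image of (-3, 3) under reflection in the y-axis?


Reflection across y-axis: (x, y) -> (-x, y)
(-3, 3) -> (3, 3)

(3, 3)


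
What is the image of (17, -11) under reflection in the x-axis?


Reflection across x-axis: (x, y) -> (x, -y)
(17, -11) -> (17, 11)

(17, 11)


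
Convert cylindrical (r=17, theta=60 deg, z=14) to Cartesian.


x = 17 * cos(60) = 8.5
y = 17 * sin(60) = 14.7224
z = 14

(8.5, 14.7224, 14)


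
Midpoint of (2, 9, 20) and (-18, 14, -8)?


Midpoint = ((2+-18)/2, (9+14)/2, (20+-8)/2) = (-8, 11.5, 6)

(-8, 11.5, 6)


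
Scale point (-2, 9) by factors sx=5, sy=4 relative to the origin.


Scaling: (x*sx, y*sy) = (-2*5, 9*4) = (-10, 36)

(-10, 36)


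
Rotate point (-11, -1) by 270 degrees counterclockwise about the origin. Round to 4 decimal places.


x' = -11*cos(270) - -1*sin(270) = -1
y' = -11*sin(270) + -1*cos(270) = 11

(-1, 11)


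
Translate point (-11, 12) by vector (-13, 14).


Translation: (x+dx, y+dy) = (-11+-13, 12+14) = (-24, 26)

(-24, 26)


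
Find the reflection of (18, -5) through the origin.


Reflection through origin: (x, y) -> (-x, -y)
(18, -5) -> (-18, 5)

(-18, 5)


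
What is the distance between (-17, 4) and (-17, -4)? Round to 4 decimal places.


d = sqrt((-17--17)^2 + (-4-4)^2) = 8

8


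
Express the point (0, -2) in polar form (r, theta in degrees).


r = sqrt(0^2 + (-2)^2) = 2
theta = atan2(-2, 0) = 270 degrees

r = 2, theta = 270 degrees


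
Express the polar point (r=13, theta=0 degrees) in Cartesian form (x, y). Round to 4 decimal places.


x = 13 * cos(0) = 13
y = 13 * sin(0) = 0

(13, 0)


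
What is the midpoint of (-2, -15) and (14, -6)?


Midpoint = ((-2+14)/2, (-15+-6)/2) = (6, -10.5)

(6, -10.5)


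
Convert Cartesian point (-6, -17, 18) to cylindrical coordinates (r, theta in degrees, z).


r = sqrt((-6)^2 + (-17)^2) = 18.0278
theta = atan2(-17, -6) = 250.56 deg
z = 18

r = 18.0278, theta = 250.56 deg, z = 18


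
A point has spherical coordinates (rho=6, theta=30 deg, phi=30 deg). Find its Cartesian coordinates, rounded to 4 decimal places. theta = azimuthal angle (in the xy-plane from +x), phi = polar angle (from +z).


x = 6 * sin(30) * cos(30) = 2.5981
y = 6 * sin(30) * sin(30) = 1.5
z = 6 * cos(30) = 5.1962

(2.5981, 1.5, 5.1962)


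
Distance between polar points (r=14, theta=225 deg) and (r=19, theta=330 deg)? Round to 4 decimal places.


d = sqrt(r1^2 + r2^2 - 2*r1*r2*cos(t2-t1))
d = sqrt(14^2 + 19^2 - 2*14*19*cos(330-225)) = 26.357

26.357


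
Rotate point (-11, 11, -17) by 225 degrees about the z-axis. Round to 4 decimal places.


x' = -11*cos(225) - 11*sin(225) = 15.5563
y' = -11*sin(225) + 11*cos(225) = 0
z' = -17

(15.5563, 0, -17)


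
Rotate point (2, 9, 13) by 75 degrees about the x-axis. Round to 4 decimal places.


x' = 2
y' = 9*cos(75) - 13*sin(75) = -10.2277
z' = 9*sin(75) + 13*cos(75) = 12.058

(2, -10.2277, 12.058)


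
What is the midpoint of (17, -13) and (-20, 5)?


Midpoint = ((17+-20)/2, (-13+5)/2) = (-1.5, -4)

(-1.5, -4)


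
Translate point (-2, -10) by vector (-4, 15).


Translation: (x+dx, y+dy) = (-2+-4, -10+15) = (-6, 5)

(-6, 5)


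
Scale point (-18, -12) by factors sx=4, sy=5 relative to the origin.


Scaling: (x*sx, y*sy) = (-18*4, -12*5) = (-72, -60)

(-72, -60)


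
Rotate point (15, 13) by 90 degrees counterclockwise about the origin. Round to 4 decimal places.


x' = 15*cos(90) - 13*sin(90) = -13
y' = 15*sin(90) + 13*cos(90) = 15

(-13, 15)


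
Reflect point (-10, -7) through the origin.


Reflection through origin: (x, y) -> (-x, -y)
(-10, -7) -> (10, 7)

(10, 7)


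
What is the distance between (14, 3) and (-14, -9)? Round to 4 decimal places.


d = sqrt((-14-14)^2 + (-9-3)^2) = 30.4631

30.4631


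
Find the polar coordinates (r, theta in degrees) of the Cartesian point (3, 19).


r = sqrt(3^2 + 19^2) = 19.2354
theta = atan2(19, 3) = 81.0274 degrees

r = 19.2354, theta = 81.0274 degrees


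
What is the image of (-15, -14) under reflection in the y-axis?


Reflection across y-axis: (x, y) -> (-x, y)
(-15, -14) -> (15, -14)

(15, -14)


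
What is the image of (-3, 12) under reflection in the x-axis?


Reflection across x-axis: (x, y) -> (x, -y)
(-3, 12) -> (-3, -12)

(-3, -12)


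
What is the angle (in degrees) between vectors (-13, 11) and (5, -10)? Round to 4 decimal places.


dot = -13*5 + 11*-10 = -175
|u| = 17.0294, |v| = 11.1803
cos(angle) = -0.9191
angle = 156.8014 degrees

156.8014 degrees


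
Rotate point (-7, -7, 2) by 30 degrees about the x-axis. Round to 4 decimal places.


x' = -7
y' = -7*cos(30) - 2*sin(30) = -7.0622
z' = -7*sin(30) + 2*cos(30) = -1.7679

(-7, -7.0622, -1.7679)


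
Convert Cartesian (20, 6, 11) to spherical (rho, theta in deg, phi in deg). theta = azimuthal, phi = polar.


rho = sqrt(20^2 + 6^2 + 11^2) = 23.6008
theta = atan2(6, 20) = 16.6992 deg
phi = acos(11/23.6008) = 62.2195 deg

rho = 23.6008, theta = 16.6992 deg, phi = 62.2195 deg


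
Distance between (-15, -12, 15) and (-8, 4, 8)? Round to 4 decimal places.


d = sqrt((-8--15)^2 + (4--12)^2 + (8-15)^2) = 18.8149

18.8149


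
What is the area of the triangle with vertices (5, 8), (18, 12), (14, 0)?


Area = |x1(y2-y3) + x2(y3-y1) + x3(y1-y2)| / 2
= |5*(12-0) + 18*(0-8) + 14*(8-12)| / 2
= 70

70


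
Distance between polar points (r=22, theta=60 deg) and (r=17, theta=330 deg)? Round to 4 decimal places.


d = sqrt(r1^2 + r2^2 - 2*r1*r2*cos(t2-t1))
d = sqrt(22^2 + 17^2 - 2*22*17*cos(330-60)) = 27.8029

27.8029


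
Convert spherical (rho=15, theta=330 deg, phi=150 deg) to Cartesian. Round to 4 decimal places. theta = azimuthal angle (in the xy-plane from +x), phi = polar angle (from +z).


x = 15 * sin(150) * cos(330) = 6.4952
y = 15 * sin(150) * sin(330) = -3.75
z = 15 * cos(150) = -12.9904

(6.4952, -3.75, -12.9904)


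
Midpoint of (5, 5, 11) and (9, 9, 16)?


Midpoint = ((5+9)/2, (5+9)/2, (11+16)/2) = (7, 7, 13.5)

(7, 7, 13.5)


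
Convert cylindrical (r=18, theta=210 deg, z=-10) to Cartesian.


x = 18 * cos(210) = -15.5885
y = 18 * sin(210) = -9
z = -10

(-15.5885, -9, -10)


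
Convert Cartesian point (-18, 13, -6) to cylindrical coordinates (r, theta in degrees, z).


r = sqrt((-18)^2 + 13^2) = 22.2036
theta = atan2(13, -18) = 144.1623 deg
z = -6

r = 22.2036, theta = 144.1623 deg, z = -6


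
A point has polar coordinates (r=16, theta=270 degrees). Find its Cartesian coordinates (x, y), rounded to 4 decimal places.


x = 16 * cos(270) = 0
y = 16 * sin(270) = -16

(0, -16)


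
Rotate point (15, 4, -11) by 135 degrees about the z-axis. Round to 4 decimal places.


x' = 15*cos(135) - 4*sin(135) = -13.435
y' = 15*sin(135) + 4*cos(135) = 7.7782
z' = -11

(-13.435, 7.7782, -11)


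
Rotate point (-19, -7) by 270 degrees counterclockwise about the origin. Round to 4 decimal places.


x' = -19*cos(270) - -7*sin(270) = -7
y' = -19*sin(270) + -7*cos(270) = 19

(-7, 19)


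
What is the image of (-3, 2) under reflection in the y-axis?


Reflection across y-axis: (x, y) -> (-x, y)
(-3, 2) -> (3, 2)

(3, 2)


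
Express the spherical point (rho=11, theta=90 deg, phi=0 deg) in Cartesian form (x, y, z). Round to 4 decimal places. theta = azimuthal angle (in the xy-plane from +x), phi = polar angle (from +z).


x = 11 * sin(0) * cos(90) = 0
y = 11 * sin(0) * sin(90) = 0
z = 11 * cos(0) = 11

(0, 0, 11)


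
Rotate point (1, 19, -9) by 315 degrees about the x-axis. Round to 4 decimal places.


x' = 1
y' = 19*cos(315) - -9*sin(315) = 7.0711
z' = 19*sin(315) + -9*cos(315) = -19.799

(1, 7.0711, -19.799)


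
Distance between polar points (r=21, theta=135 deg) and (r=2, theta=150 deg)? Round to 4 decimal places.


d = sqrt(r1^2 + r2^2 - 2*r1*r2*cos(t2-t1))
d = sqrt(21^2 + 2^2 - 2*21*2*cos(150-135)) = 19.0752

19.0752


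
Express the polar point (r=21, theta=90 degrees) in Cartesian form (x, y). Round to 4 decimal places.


x = 21 * cos(90) = 0
y = 21 * sin(90) = 21

(0, 21)


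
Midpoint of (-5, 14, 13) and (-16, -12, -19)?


Midpoint = ((-5+-16)/2, (14+-12)/2, (13+-19)/2) = (-10.5, 1, -3)

(-10.5, 1, -3)


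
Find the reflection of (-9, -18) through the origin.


Reflection through origin: (x, y) -> (-x, -y)
(-9, -18) -> (9, 18)

(9, 18)


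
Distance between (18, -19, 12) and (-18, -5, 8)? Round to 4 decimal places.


d = sqrt((-18-18)^2 + (-5--19)^2 + (8-12)^2) = 38.833

38.833


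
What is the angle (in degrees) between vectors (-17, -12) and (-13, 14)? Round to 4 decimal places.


dot = -17*-13 + -12*14 = 53
|u| = 20.8087, |v| = 19.105
cos(angle) = 0.1333
angle = 82.3387 degrees

82.3387 degrees


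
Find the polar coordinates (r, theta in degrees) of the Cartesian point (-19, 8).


r = sqrt((-19)^2 + 8^2) = 20.6155
theta = atan2(8, -19) = 157.1663 degrees

r = 20.6155, theta = 157.1663 degrees


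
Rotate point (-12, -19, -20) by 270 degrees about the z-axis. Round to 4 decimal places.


x' = -12*cos(270) - -19*sin(270) = -19
y' = -12*sin(270) + -19*cos(270) = 12
z' = -20

(-19, 12, -20)


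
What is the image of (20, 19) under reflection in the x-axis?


Reflection across x-axis: (x, y) -> (x, -y)
(20, 19) -> (20, -19)

(20, -19)


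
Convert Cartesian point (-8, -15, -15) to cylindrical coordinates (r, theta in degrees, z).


r = sqrt((-8)^2 + (-15)^2) = 17
theta = atan2(-15, -8) = 241.9275 deg
z = -15

r = 17, theta = 241.9275 deg, z = -15


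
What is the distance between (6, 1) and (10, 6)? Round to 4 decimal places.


d = sqrt((10-6)^2 + (6-1)^2) = 6.4031

6.4031


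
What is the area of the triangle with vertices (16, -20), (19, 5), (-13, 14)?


Area = |x1(y2-y3) + x2(y3-y1) + x3(y1-y2)| / 2
= |16*(5-14) + 19*(14--20) + -13*(-20-5)| / 2
= 413.5

413.5


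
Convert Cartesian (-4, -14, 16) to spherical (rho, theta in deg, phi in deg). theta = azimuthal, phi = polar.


rho = sqrt((-4)^2 + (-14)^2 + 16^2) = 21.6333
theta = atan2(-14, -4) = 254.0546 deg
phi = acos(16/21.6333) = 42.3026 deg

rho = 21.6333, theta = 254.0546 deg, phi = 42.3026 deg


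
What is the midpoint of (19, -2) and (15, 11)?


Midpoint = ((19+15)/2, (-2+11)/2) = (17, 4.5)

(17, 4.5)


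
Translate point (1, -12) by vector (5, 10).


Translation: (x+dx, y+dy) = (1+5, -12+10) = (6, -2)

(6, -2)


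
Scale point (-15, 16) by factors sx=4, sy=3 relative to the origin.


Scaling: (x*sx, y*sy) = (-15*4, 16*3) = (-60, 48)

(-60, 48)


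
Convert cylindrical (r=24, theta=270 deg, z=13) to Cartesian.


x = 24 * cos(270) = 0
y = 24 * sin(270) = -24
z = 13

(0, -24, 13)


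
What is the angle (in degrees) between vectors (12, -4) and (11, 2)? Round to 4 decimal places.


dot = 12*11 + -4*2 = 124
|u| = 12.6491, |v| = 11.1803
cos(angle) = 0.8768
angle = 28.7398 degrees

28.7398 degrees


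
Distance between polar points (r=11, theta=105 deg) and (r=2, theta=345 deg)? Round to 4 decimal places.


d = sqrt(r1^2 + r2^2 - 2*r1*r2*cos(t2-t1))
d = sqrt(11^2 + 2^2 - 2*11*2*cos(345-105)) = 12.1244

12.1244


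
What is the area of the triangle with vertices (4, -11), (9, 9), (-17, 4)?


Area = |x1(y2-y3) + x2(y3-y1) + x3(y1-y2)| / 2
= |4*(9-4) + 9*(4--11) + -17*(-11-9)| / 2
= 247.5

247.5


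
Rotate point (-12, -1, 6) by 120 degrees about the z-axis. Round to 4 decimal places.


x' = -12*cos(120) - -1*sin(120) = 6.866
y' = -12*sin(120) + -1*cos(120) = -9.8923
z' = 6

(6.866, -9.8923, 6)


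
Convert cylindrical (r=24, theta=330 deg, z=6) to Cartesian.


x = 24 * cos(330) = 20.7846
y = 24 * sin(330) = -12
z = 6

(20.7846, -12, 6)


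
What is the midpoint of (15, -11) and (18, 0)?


Midpoint = ((15+18)/2, (-11+0)/2) = (16.5, -5.5)

(16.5, -5.5)


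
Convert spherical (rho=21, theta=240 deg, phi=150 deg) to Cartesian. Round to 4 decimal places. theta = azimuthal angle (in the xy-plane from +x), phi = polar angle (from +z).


x = 21 * sin(150) * cos(240) = -5.25
y = 21 * sin(150) * sin(240) = -9.0933
z = 21 * cos(150) = -18.1865

(-5.25, -9.0933, -18.1865)


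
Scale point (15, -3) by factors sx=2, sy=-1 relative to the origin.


Scaling: (x*sx, y*sy) = (15*2, -3*-1) = (30, 3)

(30, 3)


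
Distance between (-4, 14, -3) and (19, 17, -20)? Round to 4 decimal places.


d = sqrt((19--4)^2 + (17-14)^2 + (-20--3)^2) = 28.7576

28.7576


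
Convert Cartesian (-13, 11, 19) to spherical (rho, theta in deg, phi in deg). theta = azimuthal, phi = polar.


rho = sqrt((-13)^2 + 11^2 + 19^2) = 25.5147
theta = atan2(11, -13) = 139.7636 deg
phi = acos(19/25.5147) = 41.8693 deg

rho = 25.5147, theta = 139.7636 deg, phi = 41.8693 deg


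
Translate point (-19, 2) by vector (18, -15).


Translation: (x+dx, y+dy) = (-19+18, 2+-15) = (-1, -13)

(-1, -13)


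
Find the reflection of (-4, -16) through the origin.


Reflection through origin: (x, y) -> (-x, -y)
(-4, -16) -> (4, 16)

(4, 16)


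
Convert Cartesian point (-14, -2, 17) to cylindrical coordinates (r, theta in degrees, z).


r = sqrt((-14)^2 + (-2)^2) = 14.1421
theta = atan2(-2, -14) = 188.1301 deg
z = 17

r = 14.1421, theta = 188.1301 deg, z = 17


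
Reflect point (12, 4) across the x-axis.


Reflection across x-axis: (x, y) -> (x, -y)
(12, 4) -> (12, -4)

(12, -4)


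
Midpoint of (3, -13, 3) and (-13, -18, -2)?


Midpoint = ((3+-13)/2, (-13+-18)/2, (3+-2)/2) = (-5, -15.5, 0.5)

(-5, -15.5, 0.5)


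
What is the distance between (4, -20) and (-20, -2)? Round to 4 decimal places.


d = sqrt((-20-4)^2 + (-2--20)^2) = 30

30


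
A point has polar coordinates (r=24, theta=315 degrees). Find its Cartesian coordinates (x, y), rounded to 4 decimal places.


x = 24 * cos(315) = 16.9706
y = 24 * sin(315) = -16.9706

(16.9706, -16.9706)


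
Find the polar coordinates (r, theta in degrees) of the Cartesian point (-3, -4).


r = sqrt((-3)^2 + (-4)^2) = 5
theta = atan2(-4, -3) = 233.1301 degrees

r = 5, theta = 233.1301 degrees


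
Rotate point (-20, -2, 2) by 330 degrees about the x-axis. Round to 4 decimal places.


x' = -20
y' = -2*cos(330) - 2*sin(330) = -0.7321
z' = -2*sin(330) + 2*cos(330) = 2.7321

(-20, -0.7321, 2.7321)


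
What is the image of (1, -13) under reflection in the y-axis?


Reflection across y-axis: (x, y) -> (-x, y)
(1, -13) -> (-1, -13)

(-1, -13)


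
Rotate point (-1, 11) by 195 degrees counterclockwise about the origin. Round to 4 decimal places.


x' = -1*cos(195) - 11*sin(195) = 3.8129
y' = -1*sin(195) + 11*cos(195) = -10.3664

(3.8129, -10.3664)


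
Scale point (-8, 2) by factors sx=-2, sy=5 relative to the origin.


Scaling: (x*sx, y*sy) = (-8*-2, 2*5) = (16, 10)

(16, 10)


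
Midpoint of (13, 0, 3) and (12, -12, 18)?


Midpoint = ((13+12)/2, (0+-12)/2, (3+18)/2) = (12.5, -6, 10.5)

(12.5, -6, 10.5)


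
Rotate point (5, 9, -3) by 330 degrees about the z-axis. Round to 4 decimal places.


x' = 5*cos(330) - 9*sin(330) = 8.8301
y' = 5*sin(330) + 9*cos(330) = 5.2942
z' = -3

(8.8301, 5.2942, -3)


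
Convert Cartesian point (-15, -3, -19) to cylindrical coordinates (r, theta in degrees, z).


r = sqrt((-15)^2 + (-3)^2) = 15.2971
theta = atan2(-3, -15) = 191.3099 deg
z = -19

r = 15.2971, theta = 191.3099 deg, z = -19


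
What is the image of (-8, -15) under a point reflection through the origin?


Reflection through origin: (x, y) -> (-x, -y)
(-8, -15) -> (8, 15)

(8, 15)


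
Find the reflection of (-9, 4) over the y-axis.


Reflection across y-axis: (x, y) -> (-x, y)
(-9, 4) -> (9, 4)

(9, 4)


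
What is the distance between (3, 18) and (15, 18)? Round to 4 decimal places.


d = sqrt((15-3)^2 + (18-18)^2) = 12

12


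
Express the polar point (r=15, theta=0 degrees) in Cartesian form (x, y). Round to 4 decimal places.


x = 15 * cos(0) = 15
y = 15 * sin(0) = 0

(15, 0)


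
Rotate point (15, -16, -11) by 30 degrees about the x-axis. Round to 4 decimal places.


x' = 15
y' = -16*cos(30) - -11*sin(30) = -8.3564
z' = -16*sin(30) + -11*cos(30) = -17.5263

(15, -8.3564, -17.5263)


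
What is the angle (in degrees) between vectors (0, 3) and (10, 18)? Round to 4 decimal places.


dot = 0*10 + 3*18 = 54
|u| = 3, |v| = 20.5913
cos(angle) = 0.8742
angle = 29.0546 degrees

29.0546 degrees


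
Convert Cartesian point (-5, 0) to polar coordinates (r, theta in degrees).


r = sqrt((-5)^2 + 0^2) = 5
theta = atan2(0, -5) = 180 degrees

r = 5, theta = 180 degrees


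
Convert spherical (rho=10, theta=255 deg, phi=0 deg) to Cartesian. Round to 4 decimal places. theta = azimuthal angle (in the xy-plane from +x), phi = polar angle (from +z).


x = 10 * sin(0) * cos(255) = 0
y = 10 * sin(0) * sin(255) = 0
z = 10 * cos(0) = 10

(0, 0, 10)


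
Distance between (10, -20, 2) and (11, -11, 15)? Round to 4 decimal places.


d = sqrt((11-10)^2 + (-11--20)^2 + (15-2)^2) = 15.843

15.843


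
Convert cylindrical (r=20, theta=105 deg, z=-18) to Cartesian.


x = 20 * cos(105) = -5.1764
y = 20 * sin(105) = 19.3185
z = -18

(-5.1764, 19.3185, -18)


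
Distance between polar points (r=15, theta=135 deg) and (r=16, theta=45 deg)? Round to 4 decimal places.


d = sqrt(r1^2 + r2^2 - 2*r1*r2*cos(t2-t1))
d = sqrt(15^2 + 16^2 - 2*15*16*cos(45-135)) = 21.9317

21.9317


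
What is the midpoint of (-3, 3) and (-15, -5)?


Midpoint = ((-3+-15)/2, (3+-5)/2) = (-9, -1)

(-9, -1)


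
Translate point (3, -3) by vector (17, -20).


Translation: (x+dx, y+dy) = (3+17, -3+-20) = (20, -23)

(20, -23)
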